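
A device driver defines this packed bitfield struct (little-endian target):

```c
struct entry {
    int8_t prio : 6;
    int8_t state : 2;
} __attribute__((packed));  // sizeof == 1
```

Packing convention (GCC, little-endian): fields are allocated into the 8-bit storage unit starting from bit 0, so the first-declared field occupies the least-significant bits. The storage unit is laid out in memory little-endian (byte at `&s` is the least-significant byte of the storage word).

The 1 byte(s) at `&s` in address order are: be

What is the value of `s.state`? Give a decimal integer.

[0]=0xbe (little-endian) → word 0xbe
prio:6 @ bit 0 → (0xbe>>0)&0x3f = 0x3e
state:2 @ bit 6 → (0xbe>>6)&0x3 = 0x2  ←
state signed 2b, MSB=1: 2 - 4 = -2

-2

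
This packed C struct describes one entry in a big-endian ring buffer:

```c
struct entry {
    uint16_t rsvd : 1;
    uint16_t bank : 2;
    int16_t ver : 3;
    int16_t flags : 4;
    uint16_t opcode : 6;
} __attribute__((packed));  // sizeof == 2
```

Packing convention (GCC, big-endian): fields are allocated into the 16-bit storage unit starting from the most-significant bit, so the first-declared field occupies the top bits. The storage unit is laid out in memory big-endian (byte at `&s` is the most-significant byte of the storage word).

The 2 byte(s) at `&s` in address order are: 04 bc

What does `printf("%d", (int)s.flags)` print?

2

[0]=0x04 [1]=0xbc (big-endian) → word 0x04bc
rsvd:1 @ bit 15 → (0x04bc>>15)&0x1 = 0x0
bank:2 @ bit 13 → (0x04bc>>13)&0x3 = 0x0
ver:3 @ bit 10 → (0x04bc>>10)&0x7 = 0x1
flags:4 @ bit 6 → (0x04bc>>6)&0xf = 0x2  ←
opcode:6 @ bit 0 → (0x04bc>>0)&0x3f = 0x3c
flags signed 4b, MSB=0: value = 2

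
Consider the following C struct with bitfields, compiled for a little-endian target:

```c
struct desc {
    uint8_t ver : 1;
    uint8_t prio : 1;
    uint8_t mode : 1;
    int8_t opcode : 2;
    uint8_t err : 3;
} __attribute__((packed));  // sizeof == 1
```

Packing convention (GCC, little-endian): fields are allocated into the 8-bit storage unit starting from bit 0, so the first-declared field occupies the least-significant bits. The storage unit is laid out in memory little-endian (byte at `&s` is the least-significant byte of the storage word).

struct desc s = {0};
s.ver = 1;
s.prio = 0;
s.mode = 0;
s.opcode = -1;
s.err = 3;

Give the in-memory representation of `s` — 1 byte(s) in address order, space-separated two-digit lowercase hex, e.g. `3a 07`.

79

[0+:1] ver=1 & 0x1 = 0x1; word=0x01
[1+:1] prio=0 & 0x1 = 0x0; word=0x01
[2+:1] mode=0 & 0x1 = 0x0; word=0x01
[3+:2] opcode=-1 & 0x3 = 0x3; word=0x19
[5+:3] err=3 & 0x7 = 0x3; word=0x79
word = 0x79 → little-endian bytes:
  [0]=0x79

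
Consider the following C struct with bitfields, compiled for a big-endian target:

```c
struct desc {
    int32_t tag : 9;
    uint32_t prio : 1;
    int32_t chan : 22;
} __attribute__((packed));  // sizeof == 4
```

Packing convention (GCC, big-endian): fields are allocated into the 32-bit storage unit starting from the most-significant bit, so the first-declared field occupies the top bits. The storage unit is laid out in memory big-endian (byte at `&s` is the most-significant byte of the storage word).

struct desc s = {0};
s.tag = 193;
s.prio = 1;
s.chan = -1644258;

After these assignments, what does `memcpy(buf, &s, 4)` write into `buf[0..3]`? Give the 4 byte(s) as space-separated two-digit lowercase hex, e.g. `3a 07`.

60 e6 e9 1e

[23+:9] tag=193 & 0x1ff = 0xc1; word=0x60800000
[22+:1] prio=1 & 0x1 = 0x1; word=0x60c00000
[0+:22] chan=-1644258 & 0x3fffff = 0x26e91e; word=0x60e6e91e
word = 0x60e6e91e → big-endian bytes:
  [0]=0x60  [1]=0xe6  [2]=0xe9  [3]=0x1e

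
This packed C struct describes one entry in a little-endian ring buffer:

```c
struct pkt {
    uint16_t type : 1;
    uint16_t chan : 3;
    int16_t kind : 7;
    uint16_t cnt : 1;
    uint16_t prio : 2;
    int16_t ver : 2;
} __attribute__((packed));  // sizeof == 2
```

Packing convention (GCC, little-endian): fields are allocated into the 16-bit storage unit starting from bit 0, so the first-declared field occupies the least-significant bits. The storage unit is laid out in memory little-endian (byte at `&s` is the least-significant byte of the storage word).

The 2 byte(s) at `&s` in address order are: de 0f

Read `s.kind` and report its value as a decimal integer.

[0]=0xde [1]=0x0f (little-endian) → word 0x0fde
type:1 @ bit 0 → (0x0fde>>0)&0x1 = 0x0
chan:3 @ bit 1 → (0x0fde>>1)&0x7 = 0x7
kind:7 @ bit 4 → (0x0fde>>4)&0x7f = 0x7d  ←
cnt:1 @ bit 11 → (0x0fde>>11)&0x1 = 0x1
prio:2 @ bit 12 → (0x0fde>>12)&0x3 = 0x0
ver:2 @ bit 14 → (0x0fde>>14)&0x3 = 0x0
kind signed 7b, MSB=1: 125 - 128 = -3

-3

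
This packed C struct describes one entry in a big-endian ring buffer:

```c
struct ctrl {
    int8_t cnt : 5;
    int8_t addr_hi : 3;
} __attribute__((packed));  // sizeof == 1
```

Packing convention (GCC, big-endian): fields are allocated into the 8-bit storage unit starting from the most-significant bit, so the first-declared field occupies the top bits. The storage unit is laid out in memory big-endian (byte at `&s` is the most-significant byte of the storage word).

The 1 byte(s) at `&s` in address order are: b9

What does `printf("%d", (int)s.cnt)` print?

[0]=0xb9 (big-endian) → word 0xb9
cnt [3+:5] = (word>>3) & 0x1f = 23  ←
addr_hi [0+:3] = (word>>0) & 0x7 = 1
cnt signed 5b, MSB=1: 23 - 32 = -9

-9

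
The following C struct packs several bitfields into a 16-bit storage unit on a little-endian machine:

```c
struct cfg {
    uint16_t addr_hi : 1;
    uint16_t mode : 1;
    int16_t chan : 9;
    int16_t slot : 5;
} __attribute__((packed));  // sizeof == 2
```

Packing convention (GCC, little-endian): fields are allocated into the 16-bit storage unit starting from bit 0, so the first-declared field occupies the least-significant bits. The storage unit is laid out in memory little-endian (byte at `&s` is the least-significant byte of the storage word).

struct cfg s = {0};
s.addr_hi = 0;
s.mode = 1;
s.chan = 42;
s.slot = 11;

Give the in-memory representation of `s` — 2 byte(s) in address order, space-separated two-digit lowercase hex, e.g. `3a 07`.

aa 58

[0+:1] addr_hi=0 & 0x1 = 0x0; word=0x0000
[1+:1] mode=1 & 0x1 = 0x1; word=0x0002
[2+:9] chan=42 & 0x1ff = 0x2a; word=0x00aa
[11+:5] slot=11 & 0x1f = 0xb; word=0x58aa
word = 0x58aa → little-endian bytes:
  [0]=0xaa  [1]=0x58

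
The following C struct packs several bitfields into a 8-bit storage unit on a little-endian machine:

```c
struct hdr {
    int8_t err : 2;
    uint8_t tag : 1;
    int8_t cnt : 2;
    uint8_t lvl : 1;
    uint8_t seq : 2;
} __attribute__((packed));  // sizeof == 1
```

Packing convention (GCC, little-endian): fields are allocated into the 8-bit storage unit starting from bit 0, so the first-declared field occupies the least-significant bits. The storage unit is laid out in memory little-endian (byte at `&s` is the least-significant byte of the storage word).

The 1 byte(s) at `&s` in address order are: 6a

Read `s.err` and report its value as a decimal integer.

[0]=0x6a (little-endian) → word 0x6a
err [0+:2] = (word>>0) & 0x3 = 2  ←
tag [2+:1] = (word>>2) & 0x1 = 0
cnt [3+:2] = (word>>3) & 0x3 = 1
lvl [5+:1] = (word>>5) & 0x1 = 1
seq [6+:2] = (word>>6) & 0x3 = 1
err signed 2b, MSB=1: 2 - 4 = -2

-2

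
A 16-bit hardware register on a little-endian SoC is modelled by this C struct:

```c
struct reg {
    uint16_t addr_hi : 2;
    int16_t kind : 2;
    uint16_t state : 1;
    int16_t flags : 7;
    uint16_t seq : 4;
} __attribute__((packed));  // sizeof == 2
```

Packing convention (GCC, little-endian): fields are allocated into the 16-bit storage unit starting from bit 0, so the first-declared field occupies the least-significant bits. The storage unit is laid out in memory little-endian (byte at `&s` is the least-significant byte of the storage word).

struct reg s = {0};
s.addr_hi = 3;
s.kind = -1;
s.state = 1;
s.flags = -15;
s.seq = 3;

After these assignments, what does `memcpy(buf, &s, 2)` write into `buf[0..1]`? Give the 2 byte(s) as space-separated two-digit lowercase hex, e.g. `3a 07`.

addr_hi (2b) val=3 bits=0x3 at bit 0: 0x0003
kind (2b) val=-1 bits=0x3 at bit 2: 0x000f
state (1b) val=1 bits=0x1 at bit 4: 0x001f
flags (7b) val=-15 bits=0x71 at bit 5: 0x0e3f
seq (4b) val=3 bits=0x3 at bit 12: 0x3e3f
word = 0x3e3f → little-endian bytes:
  [0]=0x3f  [1]=0x3e

3f 3e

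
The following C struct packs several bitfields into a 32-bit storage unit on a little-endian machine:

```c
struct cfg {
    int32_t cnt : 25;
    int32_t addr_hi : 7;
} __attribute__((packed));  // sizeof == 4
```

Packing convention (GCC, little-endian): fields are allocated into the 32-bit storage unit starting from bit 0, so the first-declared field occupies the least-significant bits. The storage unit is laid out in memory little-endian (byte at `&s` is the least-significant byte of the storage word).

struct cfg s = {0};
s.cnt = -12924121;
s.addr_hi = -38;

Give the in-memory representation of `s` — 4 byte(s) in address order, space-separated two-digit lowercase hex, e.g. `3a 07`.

[0+:25] cnt=-12924121 & 0x1ffffff = 0x13acb27; word=0x013acb27
[25+:7] addr_hi=-38 & 0x7f = 0x5a; word=0xb53acb27
word = 0xb53acb27 → little-endian bytes:
  [0]=0x27  [1]=0xcb  [2]=0x3a  [3]=0xb5

27 cb 3a b5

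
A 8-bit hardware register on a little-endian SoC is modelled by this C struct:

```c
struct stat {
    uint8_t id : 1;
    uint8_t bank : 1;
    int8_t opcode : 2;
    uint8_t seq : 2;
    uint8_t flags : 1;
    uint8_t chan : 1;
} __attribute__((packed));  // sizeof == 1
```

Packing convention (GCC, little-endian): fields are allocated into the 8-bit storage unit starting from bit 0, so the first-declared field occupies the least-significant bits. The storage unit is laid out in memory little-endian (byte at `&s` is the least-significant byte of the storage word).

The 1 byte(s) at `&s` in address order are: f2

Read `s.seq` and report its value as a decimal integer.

3

[0]=0xf2 (little-endian) → word 0xf2
id [0+:1] = (word>>0) & 0x1 = 0
bank [1+:1] = (word>>1) & 0x1 = 1
opcode [2+:2] = (word>>2) & 0x3 = 0
seq [4+:2] = (word>>4) & 0x3 = 3  ←
flags [6+:1] = (word>>6) & 0x1 = 1
chan [7+:1] = (word>>7) & 0x1 = 1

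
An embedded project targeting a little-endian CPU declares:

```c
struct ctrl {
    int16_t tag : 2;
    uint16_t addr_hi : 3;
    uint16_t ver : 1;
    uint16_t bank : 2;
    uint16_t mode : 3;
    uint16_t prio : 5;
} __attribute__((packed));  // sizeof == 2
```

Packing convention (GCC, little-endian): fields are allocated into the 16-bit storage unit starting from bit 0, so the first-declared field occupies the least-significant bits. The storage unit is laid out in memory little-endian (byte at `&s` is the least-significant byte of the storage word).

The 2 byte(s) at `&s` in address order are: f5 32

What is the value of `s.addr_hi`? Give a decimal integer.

[0]=0xf5 [1]=0x32 (little-endian) → word 0x32f5
tag [0+:2] = (word>>0) & 0x3 = 1
addr_hi [2+:3] = (word>>2) & 0x7 = 5  ←
ver [5+:1] = (word>>5) & 0x1 = 1
bank [6+:2] = (word>>6) & 0x3 = 3
mode [8+:3] = (word>>8) & 0x7 = 2
prio [11+:5] = (word>>11) & 0x1f = 6

5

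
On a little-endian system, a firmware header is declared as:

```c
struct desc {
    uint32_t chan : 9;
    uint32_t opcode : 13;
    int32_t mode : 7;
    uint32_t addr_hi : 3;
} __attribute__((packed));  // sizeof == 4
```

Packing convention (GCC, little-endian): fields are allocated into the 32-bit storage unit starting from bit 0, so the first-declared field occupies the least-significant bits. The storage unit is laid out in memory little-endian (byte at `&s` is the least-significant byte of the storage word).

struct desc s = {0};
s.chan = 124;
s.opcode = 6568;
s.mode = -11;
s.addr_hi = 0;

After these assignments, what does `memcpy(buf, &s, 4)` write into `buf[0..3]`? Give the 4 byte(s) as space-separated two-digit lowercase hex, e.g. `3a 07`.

7c 50 73 1d

chan:9 = 124 → 0x7c << 0 → word 0x0000007c
opcode:13 = 6568 → 0x19a8 << 9 → word 0x0033507c
mode:7 = -11 → 0x75 << 22 → word 0x1d73507c
addr_hi:3 = 0 → 0x0 << 29 → word 0x1d73507c
word = 0x1d73507c → little-endian bytes:
  [0]=0x7c  [1]=0x50  [2]=0x73  [3]=0x1d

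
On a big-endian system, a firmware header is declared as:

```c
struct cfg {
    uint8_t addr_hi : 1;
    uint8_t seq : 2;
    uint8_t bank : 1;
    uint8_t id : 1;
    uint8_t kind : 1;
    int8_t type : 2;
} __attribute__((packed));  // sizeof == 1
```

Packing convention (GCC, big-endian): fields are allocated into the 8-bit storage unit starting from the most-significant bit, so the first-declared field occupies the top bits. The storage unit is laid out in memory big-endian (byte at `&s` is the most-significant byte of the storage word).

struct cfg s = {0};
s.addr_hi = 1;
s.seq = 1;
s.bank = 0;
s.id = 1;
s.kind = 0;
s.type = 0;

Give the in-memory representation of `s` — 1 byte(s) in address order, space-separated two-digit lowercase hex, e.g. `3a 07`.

a8

[7+:1] addr_hi=1 & 0x1 = 0x1; word=0x80
[5+:2] seq=1 & 0x3 = 0x1; word=0xa0
[4+:1] bank=0 & 0x1 = 0x0; word=0xa0
[3+:1] id=1 & 0x1 = 0x1; word=0xa8
[2+:1] kind=0 & 0x1 = 0x0; word=0xa8
[0+:2] type=0 & 0x3 = 0x0; word=0xa8
word = 0xa8 → big-endian bytes:
  [0]=0xa8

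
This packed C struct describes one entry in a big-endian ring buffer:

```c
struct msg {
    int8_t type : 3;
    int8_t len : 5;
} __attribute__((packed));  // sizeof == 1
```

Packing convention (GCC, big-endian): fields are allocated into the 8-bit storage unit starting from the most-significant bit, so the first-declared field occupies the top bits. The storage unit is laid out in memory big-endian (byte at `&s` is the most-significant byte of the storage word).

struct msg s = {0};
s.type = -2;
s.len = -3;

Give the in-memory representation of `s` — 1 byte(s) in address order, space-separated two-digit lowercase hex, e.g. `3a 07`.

type (3b) val=-2 bits=0x6 at bit 5: 0xc0
len (5b) val=-3 bits=0x1d at bit 0: 0xdd
word = 0xdd → big-endian bytes:
  [0]=0xdd

dd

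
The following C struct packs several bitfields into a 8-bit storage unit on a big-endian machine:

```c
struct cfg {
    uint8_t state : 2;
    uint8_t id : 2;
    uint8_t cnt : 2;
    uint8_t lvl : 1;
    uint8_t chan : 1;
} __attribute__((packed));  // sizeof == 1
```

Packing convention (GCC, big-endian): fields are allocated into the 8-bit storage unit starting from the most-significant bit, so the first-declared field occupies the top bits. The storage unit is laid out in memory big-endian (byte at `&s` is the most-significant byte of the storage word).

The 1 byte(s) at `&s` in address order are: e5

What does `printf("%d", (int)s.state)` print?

3

[0]=0xe5 (big-endian) → word 0xe5
state:2 @ bit 6 → (0xe5>>6)&0x3 = 0x3  ←
id:2 @ bit 4 → (0xe5>>4)&0x3 = 0x2
cnt:2 @ bit 2 → (0xe5>>2)&0x3 = 0x1
lvl:1 @ bit 1 → (0xe5>>1)&0x1 = 0x0
chan:1 @ bit 0 → (0xe5>>0)&0x1 = 0x1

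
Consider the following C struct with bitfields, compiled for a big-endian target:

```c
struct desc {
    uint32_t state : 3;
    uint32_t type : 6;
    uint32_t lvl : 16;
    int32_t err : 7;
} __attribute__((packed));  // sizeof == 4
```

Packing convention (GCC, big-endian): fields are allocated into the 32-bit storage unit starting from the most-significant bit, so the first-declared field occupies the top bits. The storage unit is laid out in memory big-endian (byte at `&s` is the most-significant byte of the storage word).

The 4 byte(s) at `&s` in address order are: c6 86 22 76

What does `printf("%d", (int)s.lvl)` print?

3140

[0]=0xc6 [1]=0x86 [2]=0x22 [3]=0x76 (big-endian) → word 0xc6862276
state:3 @ bit 29 → (0xc6862276>>29)&0x7 = 0x6
type:6 @ bit 23 → (0xc6862276>>23)&0x3f = 0xd
lvl:16 @ bit 7 → (0xc6862276>>7)&0xffff = 0xc44  ←
err:7 @ bit 0 → (0xc6862276>>0)&0x7f = 0x76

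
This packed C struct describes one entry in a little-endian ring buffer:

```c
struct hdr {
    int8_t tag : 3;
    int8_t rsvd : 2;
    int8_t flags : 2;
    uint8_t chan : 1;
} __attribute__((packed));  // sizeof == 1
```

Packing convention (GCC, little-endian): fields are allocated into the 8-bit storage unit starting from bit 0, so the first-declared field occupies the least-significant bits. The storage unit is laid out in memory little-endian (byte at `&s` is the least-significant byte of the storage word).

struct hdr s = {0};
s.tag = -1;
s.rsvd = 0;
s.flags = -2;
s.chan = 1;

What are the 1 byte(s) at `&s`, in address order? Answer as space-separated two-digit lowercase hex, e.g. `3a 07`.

c7

tag:3 = -1 → 0x7 << 0 → word 0x07
rsvd:2 = 0 → 0x0 << 3 → word 0x07
flags:2 = -2 → 0x2 << 5 → word 0x47
chan:1 = 1 → 0x1 << 7 → word 0xc7
word = 0xc7 → little-endian bytes:
  [0]=0xc7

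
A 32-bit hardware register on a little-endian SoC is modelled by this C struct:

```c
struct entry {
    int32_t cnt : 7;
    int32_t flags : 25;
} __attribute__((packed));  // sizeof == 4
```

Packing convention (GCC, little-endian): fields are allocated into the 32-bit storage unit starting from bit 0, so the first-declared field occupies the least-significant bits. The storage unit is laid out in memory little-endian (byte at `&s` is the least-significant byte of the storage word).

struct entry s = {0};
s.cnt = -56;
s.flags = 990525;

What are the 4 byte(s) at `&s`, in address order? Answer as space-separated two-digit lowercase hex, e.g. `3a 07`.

c8 9e 8e 07

cnt (7b) val=-56 bits=0x48 at bit 0: 0x00000048
flags (25b) val=990525 bits=0xf1d3d at bit 7: 0x078e9ec8
word = 0x078e9ec8 → little-endian bytes:
  [0]=0xc8  [1]=0x9e  [2]=0x8e  [3]=0x07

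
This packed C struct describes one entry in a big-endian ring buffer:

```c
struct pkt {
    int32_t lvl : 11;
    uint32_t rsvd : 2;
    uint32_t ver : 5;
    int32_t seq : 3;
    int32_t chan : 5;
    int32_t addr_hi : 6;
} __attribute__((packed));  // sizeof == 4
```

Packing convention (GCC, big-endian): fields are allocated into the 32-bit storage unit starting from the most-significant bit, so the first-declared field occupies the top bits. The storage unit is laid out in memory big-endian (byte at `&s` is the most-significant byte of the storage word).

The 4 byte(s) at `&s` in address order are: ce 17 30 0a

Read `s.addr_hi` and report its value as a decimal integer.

10

[0]=0xce [1]=0x17 [2]=0x30 [3]=0x0a (big-endian) → word 0xce17300a
lvl [21+:11] = (word>>21) & 0x7ff = 1648
rsvd [19+:2] = (word>>19) & 0x3 = 2
ver [14+:5] = (word>>14) & 0x1f = 28
seq [11+:3] = (word>>11) & 0x7 = 6
chan [6+:5] = (word>>6) & 0x1f = 0
addr_hi [0+:6] = (word>>0) & 0x3f = 10  ←
addr_hi signed 6b, MSB=0: value = 10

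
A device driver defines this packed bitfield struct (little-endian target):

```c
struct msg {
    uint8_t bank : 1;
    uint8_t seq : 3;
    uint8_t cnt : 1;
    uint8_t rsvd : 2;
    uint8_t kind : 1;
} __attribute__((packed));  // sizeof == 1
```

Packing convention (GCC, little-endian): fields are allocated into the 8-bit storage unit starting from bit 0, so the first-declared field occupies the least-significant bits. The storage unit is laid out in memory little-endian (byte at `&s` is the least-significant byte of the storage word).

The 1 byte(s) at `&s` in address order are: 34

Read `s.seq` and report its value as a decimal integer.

2

[0]=0x34 (little-endian) → word 0x34
bank [0+:1] = (word>>0) & 0x1 = 0
seq [1+:3] = (word>>1) & 0x7 = 2  ←
cnt [4+:1] = (word>>4) & 0x1 = 1
rsvd [5+:2] = (word>>5) & 0x3 = 1
kind [7+:1] = (word>>7) & 0x1 = 0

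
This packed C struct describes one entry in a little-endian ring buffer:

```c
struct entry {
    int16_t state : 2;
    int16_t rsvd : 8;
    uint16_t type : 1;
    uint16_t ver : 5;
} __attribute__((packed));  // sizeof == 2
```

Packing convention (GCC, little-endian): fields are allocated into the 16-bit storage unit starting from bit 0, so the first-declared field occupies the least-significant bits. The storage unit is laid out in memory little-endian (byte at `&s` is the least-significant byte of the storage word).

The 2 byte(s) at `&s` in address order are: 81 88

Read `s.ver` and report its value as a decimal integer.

17

[0]=0x81 [1]=0x88 (little-endian) → word 0x8881
state:2 @ bit 0 → (0x8881>>0)&0x3 = 0x1
rsvd:8 @ bit 2 → (0x8881>>2)&0xff = 0x20
type:1 @ bit 10 → (0x8881>>10)&0x1 = 0x0
ver:5 @ bit 11 → (0x8881>>11)&0x1f = 0x11  ←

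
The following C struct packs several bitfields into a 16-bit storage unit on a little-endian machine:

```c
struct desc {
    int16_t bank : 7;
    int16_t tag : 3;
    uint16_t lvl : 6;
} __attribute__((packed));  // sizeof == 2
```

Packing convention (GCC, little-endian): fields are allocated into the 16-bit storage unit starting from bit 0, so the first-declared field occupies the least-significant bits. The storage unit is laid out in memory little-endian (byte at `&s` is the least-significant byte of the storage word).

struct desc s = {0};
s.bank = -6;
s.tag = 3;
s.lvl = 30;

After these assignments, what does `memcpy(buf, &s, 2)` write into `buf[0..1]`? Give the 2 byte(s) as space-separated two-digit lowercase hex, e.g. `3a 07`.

bank:7 = -6 → 0x7a << 0 → word 0x007a
tag:3 = 3 → 0x3 << 7 → word 0x01fa
lvl:6 = 30 → 0x1e << 10 → word 0x79fa
word = 0x79fa → little-endian bytes:
  [0]=0xfa  [1]=0x79

fa 79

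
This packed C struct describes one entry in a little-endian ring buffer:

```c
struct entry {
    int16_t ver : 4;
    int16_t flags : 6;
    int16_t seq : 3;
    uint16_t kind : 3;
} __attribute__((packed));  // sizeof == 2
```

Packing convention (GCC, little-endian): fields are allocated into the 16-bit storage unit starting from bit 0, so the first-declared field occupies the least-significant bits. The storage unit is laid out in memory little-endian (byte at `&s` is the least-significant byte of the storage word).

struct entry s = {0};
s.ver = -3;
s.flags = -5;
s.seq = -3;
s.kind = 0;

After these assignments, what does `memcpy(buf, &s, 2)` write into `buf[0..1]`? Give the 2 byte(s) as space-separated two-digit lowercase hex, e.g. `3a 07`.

ver:4 = -3 → 0xd << 0 → word 0x000d
flags:6 = -5 → 0x3b << 4 → word 0x03bd
seq:3 = -3 → 0x5 << 10 → word 0x17bd
kind:3 = 0 → 0x0 << 13 → word 0x17bd
word = 0x17bd → little-endian bytes:
  [0]=0xbd  [1]=0x17

bd 17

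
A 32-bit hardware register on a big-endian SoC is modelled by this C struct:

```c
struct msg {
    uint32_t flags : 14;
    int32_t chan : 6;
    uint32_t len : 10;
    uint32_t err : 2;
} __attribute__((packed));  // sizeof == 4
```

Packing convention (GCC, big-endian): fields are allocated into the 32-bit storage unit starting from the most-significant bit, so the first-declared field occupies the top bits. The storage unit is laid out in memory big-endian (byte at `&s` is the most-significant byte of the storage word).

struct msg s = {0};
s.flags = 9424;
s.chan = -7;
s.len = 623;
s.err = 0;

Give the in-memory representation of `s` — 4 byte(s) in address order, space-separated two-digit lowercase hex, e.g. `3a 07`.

flags (14b) val=9424 bits=0x24d0 at bit 18: 0x93400000
chan (6b) val=-7 bits=0x39 at bit 12: 0x93439000
len (10b) val=623 bits=0x26f at bit 2: 0x934399bc
err (2b) val=0 bits=0x0 at bit 0: 0x934399bc
word = 0x934399bc → big-endian bytes:
  [0]=0x93  [1]=0x43  [2]=0x99  [3]=0xbc

93 43 99 bc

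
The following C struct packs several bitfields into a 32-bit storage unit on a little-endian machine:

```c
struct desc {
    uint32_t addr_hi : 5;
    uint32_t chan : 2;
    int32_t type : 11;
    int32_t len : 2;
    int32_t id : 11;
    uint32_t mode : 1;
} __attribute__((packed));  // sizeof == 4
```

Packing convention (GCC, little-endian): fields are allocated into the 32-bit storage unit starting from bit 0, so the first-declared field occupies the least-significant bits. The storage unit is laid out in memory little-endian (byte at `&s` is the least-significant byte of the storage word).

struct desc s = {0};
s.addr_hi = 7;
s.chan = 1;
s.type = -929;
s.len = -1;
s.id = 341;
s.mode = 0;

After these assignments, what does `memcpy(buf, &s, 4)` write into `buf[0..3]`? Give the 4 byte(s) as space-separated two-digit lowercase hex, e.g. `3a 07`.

a7 2f 5e 15

addr_hi:5 = 7 → 0x7 << 0 → word 0x00000007
chan:2 = 1 → 0x1 << 5 → word 0x00000027
type:11 = -929 → 0x45f << 7 → word 0x00022fa7
len:2 = -1 → 0x3 << 18 → word 0x000e2fa7
id:11 = 341 → 0x155 << 20 → word 0x155e2fa7
mode:1 = 0 → 0x0 << 31 → word 0x155e2fa7
word = 0x155e2fa7 → little-endian bytes:
  [0]=0xa7  [1]=0x2f  [2]=0x5e  [3]=0x15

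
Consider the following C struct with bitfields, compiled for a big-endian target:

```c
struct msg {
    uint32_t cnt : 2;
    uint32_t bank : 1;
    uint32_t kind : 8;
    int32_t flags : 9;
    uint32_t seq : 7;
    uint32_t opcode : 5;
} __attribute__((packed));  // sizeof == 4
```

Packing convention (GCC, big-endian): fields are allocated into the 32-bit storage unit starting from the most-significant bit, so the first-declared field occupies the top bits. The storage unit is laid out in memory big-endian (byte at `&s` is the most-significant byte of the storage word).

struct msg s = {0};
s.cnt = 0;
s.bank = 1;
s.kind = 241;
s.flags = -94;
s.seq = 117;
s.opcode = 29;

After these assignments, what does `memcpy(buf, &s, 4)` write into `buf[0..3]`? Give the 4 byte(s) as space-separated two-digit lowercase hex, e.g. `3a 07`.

3e 3a 2e bd

cnt (2b) val=0 bits=0x0 at bit 30: 0x00000000
bank (1b) val=1 bits=0x1 at bit 29: 0x20000000
kind (8b) val=241 bits=0xf1 at bit 21: 0x3e200000
flags (9b) val=-94 bits=0x1a2 at bit 12: 0x3e3a2000
seq (7b) val=117 bits=0x75 at bit 5: 0x3e3a2ea0
opcode (5b) val=29 bits=0x1d at bit 0: 0x3e3a2ebd
word = 0x3e3a2ebd → big-endian bytes:
  [0]=0x3e  [1]=0x3a  [2]=0x2e  [3]=0xbd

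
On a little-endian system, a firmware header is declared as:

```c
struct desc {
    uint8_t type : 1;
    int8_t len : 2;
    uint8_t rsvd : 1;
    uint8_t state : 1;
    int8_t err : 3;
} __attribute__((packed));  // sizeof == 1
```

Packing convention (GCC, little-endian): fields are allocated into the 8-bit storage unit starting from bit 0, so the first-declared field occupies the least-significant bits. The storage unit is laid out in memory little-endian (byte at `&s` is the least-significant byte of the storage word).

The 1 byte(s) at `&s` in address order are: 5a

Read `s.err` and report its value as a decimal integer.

[0]=0x5a (little-endian) → word 0x5a
type [0+:1] = (word>>0) & 0x1 = 0
len [1+:2] = (word>>1) & 0x3 = 1
rsvd [3+:1] = (word>>3) & 0x1 = 1
state [4+:1] = (word>>4) & 0x1 = 1
err [5+:3] = (word>>5) & 0x7 = 2  ←
err signed 3b, MSB=0: value = 2

2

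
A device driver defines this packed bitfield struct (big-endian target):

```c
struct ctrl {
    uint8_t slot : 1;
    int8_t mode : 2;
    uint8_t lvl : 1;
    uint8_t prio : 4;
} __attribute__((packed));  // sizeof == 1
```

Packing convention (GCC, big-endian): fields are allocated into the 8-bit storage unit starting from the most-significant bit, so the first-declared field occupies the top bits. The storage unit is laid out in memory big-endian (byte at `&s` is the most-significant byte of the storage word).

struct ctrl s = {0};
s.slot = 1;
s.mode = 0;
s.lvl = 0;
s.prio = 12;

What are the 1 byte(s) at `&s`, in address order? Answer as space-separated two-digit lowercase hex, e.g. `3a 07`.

slot (1b) val=1 bits=0x1 at bit 7: 0x80
mode (2b) val=0 bits=0x0 at bit 5: 0x80
lvl (1b) val=0 bits=0x0 at bit 4: 0x80
prio (4b) val=12 bits=0xc at bit 0: 0x8c
word = 0x8c → big-endian bytes:
  [0]=0x8c

8c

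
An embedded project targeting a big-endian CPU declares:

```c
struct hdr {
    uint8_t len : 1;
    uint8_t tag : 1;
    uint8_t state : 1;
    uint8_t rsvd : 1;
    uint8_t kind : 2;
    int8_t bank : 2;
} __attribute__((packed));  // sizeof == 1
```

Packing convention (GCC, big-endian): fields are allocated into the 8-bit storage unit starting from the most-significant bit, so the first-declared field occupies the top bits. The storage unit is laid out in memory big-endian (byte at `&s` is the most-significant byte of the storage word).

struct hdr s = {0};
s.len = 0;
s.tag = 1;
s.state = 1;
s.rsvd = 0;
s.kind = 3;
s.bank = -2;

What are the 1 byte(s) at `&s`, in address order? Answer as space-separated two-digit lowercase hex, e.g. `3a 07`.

len (1b) val=0 bits=0x0 at bit 7: 0x00
tag (1b) val=1 bits=0x1 at bit 6: 0x40
state (1b) val=1 bits=0x1 at bit 5: 0x60
rsvd (1b) val=0 bits=0x0 at bit 4: 0x60
kind (2b) val=3 bits=0x3 at bit 2: 0x6c
bank (2b) val=-2 bits=0x2 at bit 0: 0x6e
word = 0x6e → big-endian bytes:
  [0]=0x6e

6e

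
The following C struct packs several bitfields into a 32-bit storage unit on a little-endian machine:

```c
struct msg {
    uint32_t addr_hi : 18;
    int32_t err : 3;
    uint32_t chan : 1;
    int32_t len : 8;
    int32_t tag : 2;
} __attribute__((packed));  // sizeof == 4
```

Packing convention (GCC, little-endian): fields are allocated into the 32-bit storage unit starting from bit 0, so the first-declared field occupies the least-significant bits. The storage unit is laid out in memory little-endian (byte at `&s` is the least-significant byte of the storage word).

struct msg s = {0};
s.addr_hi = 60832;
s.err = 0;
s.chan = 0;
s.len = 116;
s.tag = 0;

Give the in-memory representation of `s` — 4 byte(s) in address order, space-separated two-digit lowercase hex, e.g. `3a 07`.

a0 ed 00 1d

addr_hi (18b) val=60832 bits=0xeda0 at bit 0: 0x0000eda0
err (3b) val=0 bits=0x0 at bit 18: 0x0000eda0
chan (1b) val=0 bits=0x0 at bit 21: 0x0000eda0
len (8b) val=116 bits=0x74 at bit 22: 0x1d00eda0
tag (2b) val=0 bits=0x0 at bit 30: 0x1d00eda0
word = 0x1d00eda0 → little-endian bytes:
  [0]=0xa0  [1]=0xed  [2]=0x00  [3]=0x1d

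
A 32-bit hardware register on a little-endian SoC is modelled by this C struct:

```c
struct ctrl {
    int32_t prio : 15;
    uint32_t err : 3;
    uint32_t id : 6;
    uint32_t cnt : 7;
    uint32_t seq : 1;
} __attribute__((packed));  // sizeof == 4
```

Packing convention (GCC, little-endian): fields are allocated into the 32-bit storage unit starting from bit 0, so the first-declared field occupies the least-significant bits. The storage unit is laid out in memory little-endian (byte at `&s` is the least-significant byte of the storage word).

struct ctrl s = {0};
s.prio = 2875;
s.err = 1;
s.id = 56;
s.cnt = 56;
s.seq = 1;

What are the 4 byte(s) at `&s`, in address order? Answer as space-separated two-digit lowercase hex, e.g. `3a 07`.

prio:15 = 2875 → 0xb3b << 0 → word 0x00000b3b
err:3 = 1 → 0x1 << 15 → word 0x00008b3b
id:6 = 56 → 0x38 << 18 → word 0x00e08b3b
cnt:7 = 56 → 0x38 << 24 → word 0x38e08b3b
seq:1 = 1 → 0x1 << 31 → word 0xb8e08b3b
word = 0xb8e08b3b → little-endian bytes:
  [0]=0x3b  [1]=0x8b  [2]=0xe0  [3]=0xb8

3b 8b e0 b8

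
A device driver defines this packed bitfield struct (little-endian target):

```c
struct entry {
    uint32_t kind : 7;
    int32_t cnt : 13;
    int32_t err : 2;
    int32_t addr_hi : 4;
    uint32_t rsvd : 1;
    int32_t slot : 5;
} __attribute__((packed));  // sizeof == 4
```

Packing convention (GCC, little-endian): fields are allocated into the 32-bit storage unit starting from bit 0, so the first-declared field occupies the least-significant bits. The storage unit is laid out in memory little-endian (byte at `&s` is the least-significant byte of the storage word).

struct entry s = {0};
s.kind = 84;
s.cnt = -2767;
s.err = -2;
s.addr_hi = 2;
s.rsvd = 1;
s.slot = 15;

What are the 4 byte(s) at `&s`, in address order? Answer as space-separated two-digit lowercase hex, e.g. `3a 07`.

d4 98 aa 7c

kind:7 = 84 → 0x54 << 0 → word 0x00000054
cnt:13 = -2767 → 0x1531 << 7 → word 0x000a98d4
err:2 = -2 → 0x2 << 20 → word 0x002a98d4
addr_hi:4 = 2 → 0x2 << 22 → word 0x00aa98d4
rsvd:1 = 1 → 0x1 << 26 → word 0x04aa98d4
slot:5 = 15 → 0xf << 27 → word 0x7caa98d4
word = 0x7caa98d4 → little-endian bytes:
  [0]=0xd4  [1]=0x98  [2]=0xaa  [3]=0x7c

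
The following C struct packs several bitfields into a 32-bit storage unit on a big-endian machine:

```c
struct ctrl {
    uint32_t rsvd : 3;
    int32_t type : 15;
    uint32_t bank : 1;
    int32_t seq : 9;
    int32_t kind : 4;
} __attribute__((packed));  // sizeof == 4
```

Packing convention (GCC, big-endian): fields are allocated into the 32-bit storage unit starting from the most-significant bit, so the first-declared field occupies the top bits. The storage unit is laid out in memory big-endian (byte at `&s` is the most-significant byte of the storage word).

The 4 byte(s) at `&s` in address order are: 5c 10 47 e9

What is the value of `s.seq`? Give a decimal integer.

126

[0]=0x5c [1]=0x10 [2]=0x47 [3]=0xe9 (big-endian) → word 0x5c1047e9
rsvd:3 @ bit 29 → (0x5c1047e9>>29)&0x7 = 0x2
type:15 @ bit 14 → (0x5c1047e9>>14)&0x7fff = 0x7041
bank:1 @ bit 13 → (0x5c1047e9>>13)&0x1 = 0x0
seq:9 @ bit 4 → (0x5c1047e9>>4)&0x1ff = 0x7e  ←
kind:4 @ bit 0 → (0x5c1047e9>>0)&0xf = 0x9
seq signed 9b, MSB=0: value = 126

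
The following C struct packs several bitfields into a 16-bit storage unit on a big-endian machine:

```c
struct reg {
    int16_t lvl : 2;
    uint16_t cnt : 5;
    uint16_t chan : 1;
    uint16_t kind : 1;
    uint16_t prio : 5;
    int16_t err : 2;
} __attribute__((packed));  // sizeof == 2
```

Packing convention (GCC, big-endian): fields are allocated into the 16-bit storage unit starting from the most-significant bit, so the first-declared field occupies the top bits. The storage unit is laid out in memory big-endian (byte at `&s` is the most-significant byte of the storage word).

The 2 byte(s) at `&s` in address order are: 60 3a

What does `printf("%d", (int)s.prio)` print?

14

[0]=0x60 [1]=0x3a (big-endian) → word 0x603a
lvl [14+:2] = (word>>14) & 0x3 = 1
cnt [9+:5] = (word>>9) & 0x1f = 16
chan [8+:1] = (word>>8) & 0x1 = 0
kind [7+:1] = (word>>7) & 0x1 = 0
prio [2+:5] = (word>>2) & 0x1f = 14  ←
err [0+:2] = (word>>0) & 0x3 = 2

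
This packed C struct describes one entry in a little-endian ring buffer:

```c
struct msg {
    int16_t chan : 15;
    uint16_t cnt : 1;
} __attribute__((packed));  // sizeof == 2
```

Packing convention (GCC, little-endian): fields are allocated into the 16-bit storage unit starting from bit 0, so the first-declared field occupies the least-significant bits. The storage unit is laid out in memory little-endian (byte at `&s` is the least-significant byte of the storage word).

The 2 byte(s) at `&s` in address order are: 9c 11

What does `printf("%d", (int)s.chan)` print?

[0]=0x9c [1]=0x11 (little-endian) → word 0x119c
chan:15 @ bit 0 → (0x119c>>0)&0x7fff = 0x119c  ←
cnt:1 @ bit 15 → (0x119c>>15)&0x1 = 0x0
chan signed 15b, MSB=0: value = 4508

4508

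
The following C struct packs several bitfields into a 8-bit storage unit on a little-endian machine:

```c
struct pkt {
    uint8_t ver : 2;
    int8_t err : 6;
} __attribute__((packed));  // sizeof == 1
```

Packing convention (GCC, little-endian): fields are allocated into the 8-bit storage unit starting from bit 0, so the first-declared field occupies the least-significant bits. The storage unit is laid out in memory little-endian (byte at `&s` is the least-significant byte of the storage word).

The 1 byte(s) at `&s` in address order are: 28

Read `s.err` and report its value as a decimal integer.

10

[0]=0x28 (little-endian) → word 0x28
ver:2 @ bit 0 → (0x28>>0)&0x3 = 0x0
err:6 @ bit 2 → (0x28>>2)&0x3f = 0xa  ←
err signed 6b, MSB=0: value = 10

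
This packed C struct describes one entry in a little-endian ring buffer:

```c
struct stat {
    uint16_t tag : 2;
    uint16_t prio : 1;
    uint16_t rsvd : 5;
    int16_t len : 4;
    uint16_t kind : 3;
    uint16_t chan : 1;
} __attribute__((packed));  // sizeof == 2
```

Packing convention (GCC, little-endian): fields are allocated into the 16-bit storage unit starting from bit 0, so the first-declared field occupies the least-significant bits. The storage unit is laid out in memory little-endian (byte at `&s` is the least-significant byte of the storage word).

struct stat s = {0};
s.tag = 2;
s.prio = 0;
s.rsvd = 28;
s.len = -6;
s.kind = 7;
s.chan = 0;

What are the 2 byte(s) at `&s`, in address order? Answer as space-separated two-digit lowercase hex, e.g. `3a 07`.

e2 7a

tag (2b) val=2 bits=0x2 at bit 0: 0x0002
prio (1b) val=0 bits=0x0 at bit 2: 0x0002
rsvd (5b) val=28 bits=0x1c at bit 3: 0x00e2
len (4b) val=-6 bits=0xa at bit 8: 0x0ae2
kind (3b) val=7 bits=0x7 at bit 12: 0x7ae2
chan (1b) val=0 bits=0x0 at bit 15: 0x7ae2
word = 0x7ae2 → little-endian bytes:
  [0]=0xe2  [1]=0x7a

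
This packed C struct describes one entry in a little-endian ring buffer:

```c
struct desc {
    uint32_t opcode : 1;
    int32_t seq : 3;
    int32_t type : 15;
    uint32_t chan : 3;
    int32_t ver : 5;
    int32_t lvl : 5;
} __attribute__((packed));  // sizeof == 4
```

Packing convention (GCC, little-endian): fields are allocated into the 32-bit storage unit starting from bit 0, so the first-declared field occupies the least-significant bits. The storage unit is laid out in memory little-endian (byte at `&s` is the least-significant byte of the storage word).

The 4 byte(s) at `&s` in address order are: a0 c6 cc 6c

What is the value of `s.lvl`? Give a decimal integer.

[0]=0xa0 [1]=0xc6 [2]=0xcc [3]=0x6c (little-endian) → word 0x6cccc6a0
opcode [0+:1] = (word>>0) & 0x1 = 0
seq [1+:3] = (word>>1) & 0x7 = 0
type [4+:15] = (word>>4) & 0x7fff = 19562
chan [19+:3] = (word>>19) & 0x7 = 1
ver [22+:5] = (word>>22) & 0x1f = 19
lvl [27+:5] = (word>>27) & 0x1f = 13  ←
lvl signed 5b, MSB=0: value = 13

13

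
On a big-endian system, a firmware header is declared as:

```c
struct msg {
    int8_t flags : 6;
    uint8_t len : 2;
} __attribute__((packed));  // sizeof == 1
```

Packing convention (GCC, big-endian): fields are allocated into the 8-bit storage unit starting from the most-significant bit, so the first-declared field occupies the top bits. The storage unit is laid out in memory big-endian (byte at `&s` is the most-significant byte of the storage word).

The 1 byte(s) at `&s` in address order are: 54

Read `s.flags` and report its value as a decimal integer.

[0]=0x54 (big-endian) → word 0x54
flags [2+:6] = (word>>2) & 0x3f = 21  ←
len [0+:2] = (word>>0) & 0x3 = 0
flags signed 6b, MSB=0: value = 21

21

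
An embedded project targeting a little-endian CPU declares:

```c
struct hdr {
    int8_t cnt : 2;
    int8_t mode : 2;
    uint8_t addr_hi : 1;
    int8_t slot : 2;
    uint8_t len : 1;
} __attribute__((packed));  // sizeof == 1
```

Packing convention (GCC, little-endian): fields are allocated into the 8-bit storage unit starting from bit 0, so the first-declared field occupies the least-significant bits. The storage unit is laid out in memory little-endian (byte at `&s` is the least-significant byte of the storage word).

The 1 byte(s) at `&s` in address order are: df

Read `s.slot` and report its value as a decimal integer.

[0]=0xdf (little-endian) → word 0xdf
cnt:2 @ bit 0 → (0xdf>>0)&0x3 = 0x3
mode:2 @ bit 2 → (0xdf>>2)&0x3 = 0x3
addr_hi:1 @ bit 4 → (0xdf>>4)&0x1 = 0x1
slot:2 @ bit 5 → (0xdf>>5)&0x3 = 0x2  ←
len:1 @ bit 7 → (0xdf>>7)&0x1 = 0x1
slot signed 2b, MSB=1: 2 - 4 = -2

-2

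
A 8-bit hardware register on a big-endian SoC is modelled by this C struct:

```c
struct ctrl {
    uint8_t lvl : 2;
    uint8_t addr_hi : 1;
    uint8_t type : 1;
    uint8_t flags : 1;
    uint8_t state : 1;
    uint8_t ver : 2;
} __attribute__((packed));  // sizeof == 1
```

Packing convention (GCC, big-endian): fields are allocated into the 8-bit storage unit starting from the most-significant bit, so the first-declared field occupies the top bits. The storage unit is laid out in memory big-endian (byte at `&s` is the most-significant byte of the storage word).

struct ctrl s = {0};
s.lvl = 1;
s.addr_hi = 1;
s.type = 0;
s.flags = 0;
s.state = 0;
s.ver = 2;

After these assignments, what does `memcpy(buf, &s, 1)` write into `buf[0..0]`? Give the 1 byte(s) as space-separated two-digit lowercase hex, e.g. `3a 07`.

[6+:2] lvl=1 & 0x3 = 0x1; word=0x40
[5+:1] addr_hi=1 & 0x1 = 0x1; word=0x60
[4+:1] type=0 & 0x1 = 0x0; word=0x60
[3+:1] flags=0 & 0x1 = 0x0; word=0x60
[2+:1] state=0 & 0x1 = 0x0; word=0x60
[0+:2] ver=2 & 0x3 = 0x2; word=0x62
word = 0x62 → big-endian bytes:
  [0]=0x62

62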